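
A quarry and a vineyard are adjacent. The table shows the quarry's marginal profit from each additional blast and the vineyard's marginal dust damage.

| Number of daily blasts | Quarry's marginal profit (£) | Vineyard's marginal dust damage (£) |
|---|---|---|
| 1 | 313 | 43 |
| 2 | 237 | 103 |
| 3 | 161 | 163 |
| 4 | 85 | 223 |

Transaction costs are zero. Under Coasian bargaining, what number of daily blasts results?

Bargaining reaches the level where marginal profit last exceeds marginal dust damage.
That holds through level 2 (237 ≥ 103) but not at 3 (161 < 163).

2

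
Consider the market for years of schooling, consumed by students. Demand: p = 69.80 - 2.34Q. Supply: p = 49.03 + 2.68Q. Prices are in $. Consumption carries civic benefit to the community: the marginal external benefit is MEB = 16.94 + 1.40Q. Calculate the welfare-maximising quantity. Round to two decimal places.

Q* = 10.42

Social marginal benefit = demand + MEB = 86.74 - 0.94Q.
Set SMB = MC: 86.74 - 0.94Q = 49.03 + 2.68Q → Q* = 10.4171.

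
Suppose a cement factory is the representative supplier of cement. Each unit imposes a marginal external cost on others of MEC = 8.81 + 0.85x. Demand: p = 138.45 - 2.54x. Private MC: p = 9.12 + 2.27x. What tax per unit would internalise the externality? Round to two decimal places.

tax = 26.91 per unit

Social marginal cost = private MC + MEC = 17.93 + 3.12x.
Set SMC = demand: 17.93 + 3.12x = 138.45 - 2.54x → x* = 21.2933.
The Pigouvian tax equals MEC at x*: 8.81 + 0.85×21.2933 = 26.9093.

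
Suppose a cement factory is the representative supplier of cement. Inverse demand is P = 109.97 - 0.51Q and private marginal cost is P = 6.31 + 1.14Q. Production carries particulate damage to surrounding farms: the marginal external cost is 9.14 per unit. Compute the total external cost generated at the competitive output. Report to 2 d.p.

574.21

Market equilibrium (private): 6.31 + 1.14Q = 109.97 - 0.51Q → Q_m = 62.8242.
Total external cost = MEC × Q_m = 9.14 × 62.8242 = 574.2132.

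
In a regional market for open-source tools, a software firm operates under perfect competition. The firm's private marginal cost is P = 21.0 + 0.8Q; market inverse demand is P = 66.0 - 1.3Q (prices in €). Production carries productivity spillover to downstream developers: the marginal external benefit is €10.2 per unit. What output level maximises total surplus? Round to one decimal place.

Q* = 26.3

Social marginal cost = private MC − MEB = 10.8 + 0.8Q.
Set SMC = demand: 10.8 + 0.8Q = 66.0 - 1.3Q → Q* = 26.2857.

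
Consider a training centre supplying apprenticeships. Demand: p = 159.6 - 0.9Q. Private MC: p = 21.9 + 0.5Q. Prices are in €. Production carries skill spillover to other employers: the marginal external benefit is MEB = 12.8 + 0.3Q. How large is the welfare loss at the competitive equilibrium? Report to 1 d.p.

Market equilibrium (private): 21.9 + 0.5Q = 159.6 - 0.9Q → Q_m = 98.3571.
Social marginal cost = private MC − MEB = 9.1 + 0.2Q.
Set SMC = demand: 9.1 + 0.2Q = 159.6 - 0.9Q → Q* = 136.8182.
Height of the DWL triangle at Q_m is demand(Q_m) − SMC(Q_m) = MEB(Q_m) = 42.3071.
DWL = ½ × 38.4611 × 42.3071 = 813.5888.

DWL = €813.6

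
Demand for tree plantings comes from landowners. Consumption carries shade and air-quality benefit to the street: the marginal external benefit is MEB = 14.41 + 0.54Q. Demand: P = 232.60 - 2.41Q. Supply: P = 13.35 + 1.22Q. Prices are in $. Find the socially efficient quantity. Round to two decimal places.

Q* = 75.62

Social marginal benefit = demand + MEB = 247.01 - 1.87Q.
Set SMB = MC: 247.01 - 1.87Q = 13.35 + 1.22Q → Q* = 75.6181.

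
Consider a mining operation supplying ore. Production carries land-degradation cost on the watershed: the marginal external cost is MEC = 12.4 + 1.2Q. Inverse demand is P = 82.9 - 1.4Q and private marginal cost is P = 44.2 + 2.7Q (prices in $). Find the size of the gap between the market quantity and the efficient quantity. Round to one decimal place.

4.5 units

Market equilibrium (private): 44.2 + 2.7Q = 82.9 - 1.4Q → Q_m = 9.4390.
Social marginal cost = private MC + MEC = 56.6 + 3.9Q.
Set SMC = demand: 56.6 + 3.9Q = 82.9 - 1.4Q → Q* = 4.9623.
Gap = |9.4390 − 4.9623| = 4.4767.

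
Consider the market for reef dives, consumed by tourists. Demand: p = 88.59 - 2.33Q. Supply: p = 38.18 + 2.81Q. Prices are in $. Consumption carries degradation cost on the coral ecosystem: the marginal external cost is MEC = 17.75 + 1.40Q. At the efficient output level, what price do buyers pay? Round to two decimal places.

Social marginal benefit = demand − MEC = 70.84 - 3.73Q.
Set SMB = MC: 70.84 - 3.73Q = 38.18 + 2.81Q → Q* = 4.9939.
Consumer price on the demand curve at Q*: 88.59 − 2.33×4.9939 = 76.9542.

P = $76.95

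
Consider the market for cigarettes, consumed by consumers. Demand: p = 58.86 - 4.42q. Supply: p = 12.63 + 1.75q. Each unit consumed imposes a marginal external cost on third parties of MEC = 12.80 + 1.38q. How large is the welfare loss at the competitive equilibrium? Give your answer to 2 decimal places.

DWL = 35.46

Market equilibrium (private): 12.63 + 1.75q = 58.86 - 4.42q → q_m = 7.4927.
Social marginal benefit = demand − MEC = 46.06 - 5.80q.
Set SMB = MC: 46.06 - 5.80q = 12.63 + 1.75q → q* = 4.4278.
The welfare-loss triangle has base |q_m − q*| and height MEC(q_m) (the vertical gap between SMB and MC is zero at q* and MEC at q_m).
DWL = ½ × 3.0649 × 23.1399 = 35.4607.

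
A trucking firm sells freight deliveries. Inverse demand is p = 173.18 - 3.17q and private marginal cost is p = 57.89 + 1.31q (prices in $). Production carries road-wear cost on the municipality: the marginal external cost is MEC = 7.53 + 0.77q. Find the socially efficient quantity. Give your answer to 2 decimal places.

Social marginal cost = private MC + MEC = 65.42 + 2.08q.
Set SMC = demand: 65.42 + 2.08q = 173.18 - 3.17q → q* = 20.5257.

q* = 20.53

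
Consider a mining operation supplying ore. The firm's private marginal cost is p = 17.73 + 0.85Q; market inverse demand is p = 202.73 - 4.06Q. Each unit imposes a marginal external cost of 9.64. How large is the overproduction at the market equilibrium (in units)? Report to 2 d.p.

1.96 units

Market equilibrium (private): 17.73 + 0.85Q = 202.73 - 4.06Q → Q_m = 37.6782.
Social marginal cost = private MC + MEC = 27.37 + 0.85Q.
Set SMC = demand: 27.37 + 0.85Q = 202.73 - 4.06Q → Q* = 35.7149.
Gap = |37.6782 − 35.7149| = 1.9633.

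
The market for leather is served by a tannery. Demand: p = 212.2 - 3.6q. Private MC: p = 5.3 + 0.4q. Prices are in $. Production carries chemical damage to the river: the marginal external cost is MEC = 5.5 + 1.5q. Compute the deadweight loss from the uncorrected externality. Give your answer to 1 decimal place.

DWL = $627.6

Market equilibrium (private): 5.3 + 0.4q = 212.2 - 3.6q → q_m = 51.7250.
Social marginal cost = private MC + MEC = 10.8 + 1.9q.
Set SMC = demand: 10.8 + 1.9q = 212.2 - 3.6q → q* = 36.6182.
Between q* and q_m the wedge SMC − demand runs linearly from 0 to MEC(q_m), so the loss is a triangle.
DWL = ½ × 15.1068 × 83.0875 = 627.5931.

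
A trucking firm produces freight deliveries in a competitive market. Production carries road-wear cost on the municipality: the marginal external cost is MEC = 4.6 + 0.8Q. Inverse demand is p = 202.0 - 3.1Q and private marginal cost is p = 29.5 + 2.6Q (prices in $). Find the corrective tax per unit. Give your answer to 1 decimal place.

Social marginal cost = private MC + MEC = 34.1 + 3.4Q.
Set SMC = demand: 34.1 + 3.4Q = 202.0 - 3.1Q → Q* = 25.8308.
The Pigouvian tax equals MEC at Q*: 4.6 + 0.8×25.8308 = 25.2646.

tax = $25.3 per unit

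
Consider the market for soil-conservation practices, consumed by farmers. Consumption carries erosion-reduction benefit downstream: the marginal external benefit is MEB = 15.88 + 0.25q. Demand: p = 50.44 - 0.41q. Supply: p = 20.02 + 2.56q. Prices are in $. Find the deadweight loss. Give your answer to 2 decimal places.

DWL = $62.51

Market equilibrium (private): 20.02 + 2.56q = 50.44 - 0.41q → q_m = 10.2424.
Social marginal benefit = demand + MEB = 66.32 - 0.16q.
Set SMB = MC: 66.32 - 0.16q = 20.02 + 2.56q → q* = 17.0221.
Between q* and q_m the wedge SMB − MC runs linearly from 0 to MEB(q_m), so the loss is a triangle.
DWL = ½ × 6.7797 × 18.4406 = 62.5109.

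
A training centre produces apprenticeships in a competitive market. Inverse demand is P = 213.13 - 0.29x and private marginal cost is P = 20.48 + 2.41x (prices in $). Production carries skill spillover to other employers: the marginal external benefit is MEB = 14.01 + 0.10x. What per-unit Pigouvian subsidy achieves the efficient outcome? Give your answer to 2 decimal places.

Social marginal cost = private MC − MEB = 6.47 + 2.31x.
Set SMC = demand: 6.47 + 2.31x = 213.13 - 0.29x → x* = 79.4846.
The Pigouvian subsidy equals MEB at x*: 14.01 + 0.10×79.4846 = 21.9585.

subsidy = $21.96 per unit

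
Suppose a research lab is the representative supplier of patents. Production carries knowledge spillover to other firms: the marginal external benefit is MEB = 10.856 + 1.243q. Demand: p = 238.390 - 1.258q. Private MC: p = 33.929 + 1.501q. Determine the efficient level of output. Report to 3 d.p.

Social marginal cost = private MC − MEB = 23.073 + 0.258q.
Set SMC = demand: 23.073 + 0.258q = 238.390 - 1.258q → q* = 142.0297.

q* = 142.030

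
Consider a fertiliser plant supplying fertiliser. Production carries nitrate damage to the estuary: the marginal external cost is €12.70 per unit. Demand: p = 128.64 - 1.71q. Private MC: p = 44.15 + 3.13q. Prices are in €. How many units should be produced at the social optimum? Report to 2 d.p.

q* = 14.83

Social marginal cost = private MC + MEC = 56.85 + 3.13q.
Set SMC = demand: 56.85 + 3.13q = 128.64 - 1.71q → q* = 14.8326.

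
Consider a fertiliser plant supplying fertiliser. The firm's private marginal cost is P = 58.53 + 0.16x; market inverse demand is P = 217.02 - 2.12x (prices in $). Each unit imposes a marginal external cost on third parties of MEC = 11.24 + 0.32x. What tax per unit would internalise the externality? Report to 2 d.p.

tax = $29.36 per unit

Social marginal cost = private MC + MEC = 69.77 + 0.48x.
Set SMC = demand: 69.77 + 0.48x = 217.02 - 2.12x → x* = 56.6346.
The Pigouvian tax equals MEC at x*: 11.24 + 0.32×56.6346 = 29.3631.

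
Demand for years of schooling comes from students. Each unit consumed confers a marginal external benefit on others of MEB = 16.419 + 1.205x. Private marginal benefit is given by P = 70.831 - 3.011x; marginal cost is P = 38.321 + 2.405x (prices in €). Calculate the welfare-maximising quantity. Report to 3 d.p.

x* = 11.619

Social marginal benefit = demand + MEB = 87.250 - 1.806x.
Set SMB = MC: 87.250 - 1.806x = 38.321 + 2.405x → x* = 11.6193.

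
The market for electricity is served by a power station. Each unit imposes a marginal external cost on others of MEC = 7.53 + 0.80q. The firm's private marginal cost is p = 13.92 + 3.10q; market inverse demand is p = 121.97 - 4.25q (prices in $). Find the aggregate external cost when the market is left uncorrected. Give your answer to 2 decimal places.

Market equilibrium (private): 13.92 + 3.10q = 121.97 - 4.25q → q_m = 14.7007.
Total external cost = ∫₀^{q_m} (7.53 + 0.80q) dq = 7.53×14.7007 + ½×0.80×14.7007² = 197.1405.

$197.14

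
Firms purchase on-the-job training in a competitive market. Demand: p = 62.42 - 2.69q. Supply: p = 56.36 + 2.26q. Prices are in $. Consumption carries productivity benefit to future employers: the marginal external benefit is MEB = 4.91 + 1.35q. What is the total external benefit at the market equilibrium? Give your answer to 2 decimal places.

Market equilibrium (private): 56.36 + 2.26q = 62.42 - 2.69q → q_m = 1.2242.
Total external benefit = ∫₀^{q_m} (4.91 + 1.35q) dq = 4.91×1.2242 + ½×1.35×1.2242² = 7.0224.

$7.02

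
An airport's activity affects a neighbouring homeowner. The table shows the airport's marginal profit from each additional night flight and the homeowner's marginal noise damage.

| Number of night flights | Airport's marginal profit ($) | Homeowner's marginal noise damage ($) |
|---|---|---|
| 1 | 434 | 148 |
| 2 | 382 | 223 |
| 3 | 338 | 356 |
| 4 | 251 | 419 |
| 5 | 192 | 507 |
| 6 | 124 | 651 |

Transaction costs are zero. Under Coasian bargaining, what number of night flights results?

Bargaining reaches the level where marginal profit last exceeds marginal noise damage.
That holds through level 2 (382 ≥ 223) but not at 3 (338 < 356).

2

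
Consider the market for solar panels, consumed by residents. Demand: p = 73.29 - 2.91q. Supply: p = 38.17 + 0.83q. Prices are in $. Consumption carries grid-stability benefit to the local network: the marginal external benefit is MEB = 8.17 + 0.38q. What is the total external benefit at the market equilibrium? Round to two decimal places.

Market equilibrium (private): 38.17 + 0.83q = 73.29 - 2.91q → q_m = 9.3904.
Total external benefit = ∫₀^{q_m} (8.17 + 0.38q) dq = 8.17×9.3904 + ½×0.38×9.3904² = 93.4737.

$93.47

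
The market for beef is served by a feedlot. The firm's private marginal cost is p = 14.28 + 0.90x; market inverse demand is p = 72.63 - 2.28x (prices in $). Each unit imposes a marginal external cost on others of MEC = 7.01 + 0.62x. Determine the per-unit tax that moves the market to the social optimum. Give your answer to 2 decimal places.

Social marginal cost = private MC + MEC = 21.29 + 1.52x.
Set SMC = demand: 21.29 + 1.52x = 72.63 - 2.28x → x* = 13.5105.
The Pigouvian tax equals MEC at x*: 7.01 + 0.62×13.5105 = 15.3865.

tax = $15.39 per unit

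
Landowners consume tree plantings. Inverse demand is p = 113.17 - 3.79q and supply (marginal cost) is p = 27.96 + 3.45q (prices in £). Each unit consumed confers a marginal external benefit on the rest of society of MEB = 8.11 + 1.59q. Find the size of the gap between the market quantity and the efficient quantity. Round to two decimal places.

4.75 units

Market equilibrium (private): 27.96 + 3.45q = 113.17 - 3.79q → q_m = 11.7693.
Social marginal benefit = demand + MEB = 121.28 - 2.20q.
Set SMB = MC: 121.28 - 2.20q = 27.96 + 3.45q → q* = 16.5168.
Gap = |11.7693 − 16.5168| = 4.7475.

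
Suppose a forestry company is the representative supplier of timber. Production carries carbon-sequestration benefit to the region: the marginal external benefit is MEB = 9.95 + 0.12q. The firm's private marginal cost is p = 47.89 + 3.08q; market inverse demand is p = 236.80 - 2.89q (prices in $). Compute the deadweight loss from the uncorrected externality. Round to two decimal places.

Market equilibrium (private): 47.89 + 3.08q = 236.80 - 2.89q → q_m = 31.6432.
Social marginal cost = private MC − MEB = 37.94 + 2.96q.
Set SMC = demand: 37.94 + 2.96q = 236.80 - 2.89q → q* = 33.9932.
The welfare-loss triangle has base |q_m − q*| and height MEB(q_m) (the vertical gap between SMC and demand is zero at q* and MEB at q_m).
DWL = ½ × 2.3500 × 13.7472 = 16.1530.

DWL = $16.15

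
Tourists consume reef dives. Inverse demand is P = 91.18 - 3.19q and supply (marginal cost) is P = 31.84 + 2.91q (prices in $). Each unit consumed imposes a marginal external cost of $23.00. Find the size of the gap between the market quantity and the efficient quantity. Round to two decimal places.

3.77 units

Market equilibrium (private): 31.84 + 2.91q = 91.18 - 3.19q → q_m = 9.7279.
Social marginal benefit = demand − MEC = 68.18 - 3.19q.
Set SMB = MC: 68.18 - 3.19q = 31.84 + 2.91q → q* = 5.9574.
Gap = |9.7279 − 5.9574| = 3.7705.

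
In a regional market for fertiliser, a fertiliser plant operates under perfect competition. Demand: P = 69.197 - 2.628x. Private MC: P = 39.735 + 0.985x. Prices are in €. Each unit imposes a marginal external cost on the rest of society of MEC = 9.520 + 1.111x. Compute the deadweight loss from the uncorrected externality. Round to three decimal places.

DWL = €36.537

Market equilibrium (private): 39.735 + 0.985x = 69.197 - 2.628x → x_m = 8.1544.
Social marginal cost = private MC + MEC = 49.255 + 2.096x.
Set SMC = demand: 49.255 + 2.096x = 69.197 - 2.628x → x* = 4.2214.
The loss is the area between SMC and demand from x* to x_m; with linear curves that's a triangle of height MEC(x_m).
DWL = ½ × 3.9330 × 18.5796 = 36.5368.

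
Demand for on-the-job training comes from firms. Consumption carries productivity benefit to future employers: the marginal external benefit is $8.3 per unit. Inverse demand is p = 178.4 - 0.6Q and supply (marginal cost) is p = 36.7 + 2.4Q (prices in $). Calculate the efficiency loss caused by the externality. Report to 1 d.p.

DWL = $11.5

Market equilibrium (private): 36.7 + 2.4Q = 178.4 - 0.6Q → Q_m = 47.2333.
Social marginal benefit = demand + MEB = 186.7 - 0.6Q.
Set SMB = MC: 186.7 - 0.6Q = 36.7 + 2.4Q → Q* = 50.0000.
The loss is the area between SMB and MC from Q* to Q_m; with linear curves that's a triangle of height MEB(Q_m).
DWL = ½ × 2.7667 × 8.3000 = 11.4818.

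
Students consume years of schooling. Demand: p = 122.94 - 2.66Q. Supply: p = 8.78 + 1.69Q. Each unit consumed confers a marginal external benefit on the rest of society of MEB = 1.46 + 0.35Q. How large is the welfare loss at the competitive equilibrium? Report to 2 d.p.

DWL = 14.17

Market equilibrium (private): 8.78 + 1.69Q = 122.94 - 2.66Q → Q_m = 26.2437.
Social marginal benefit = demand + MEB = 124.40 - 2.31Q.
Set SMB = MC: 124.40 - 2.31Q = 8.78 + 1.69Q → Q* = 28.9050.
The welfare-loss triangle has base |Q_m − Q*| and height MEB(Q_m) (the vertical gap between SMB and MC is zero at Q* and MEB at Q_m).
DWL = ½ × 2.6613 × 10.6453 = 14.1652.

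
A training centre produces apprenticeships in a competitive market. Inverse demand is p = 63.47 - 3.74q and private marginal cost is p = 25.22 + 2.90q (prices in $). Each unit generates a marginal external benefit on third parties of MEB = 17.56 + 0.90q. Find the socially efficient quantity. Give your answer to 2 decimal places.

Social marginal cost = private MC − MEB = 7.66 + 2.00q.
Set SMC = demand: 7.66 + 2.00q = 63.47 - 3.74q → q* = 9.7230.

q* = 9.72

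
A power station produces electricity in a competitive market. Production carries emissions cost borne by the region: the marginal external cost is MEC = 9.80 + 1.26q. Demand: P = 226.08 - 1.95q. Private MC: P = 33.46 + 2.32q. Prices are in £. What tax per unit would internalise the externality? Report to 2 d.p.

Social marginal cost = private MC + MEC = 43.26 + 3.58q.
Set SMC = demand: 43.26 + 3.58q = 226.08 - 1.95q → q* = 33.0597.
The Pigouvian tax equals MEC at q*: 9.80 + 1.26×33.0597 = 51.4552.

tax = £51.46 per unit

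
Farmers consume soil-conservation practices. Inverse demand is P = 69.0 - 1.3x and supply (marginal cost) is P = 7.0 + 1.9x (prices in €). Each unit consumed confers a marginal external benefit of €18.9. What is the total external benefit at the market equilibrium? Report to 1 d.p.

Market equilibrium (private): 7.0 + 1.9x = 69.0 - 1.3x → x_m = 19.3750.
Total external benefit = MEB × x_m = 18.9 × 19.3750 = 366.1875.

€366.2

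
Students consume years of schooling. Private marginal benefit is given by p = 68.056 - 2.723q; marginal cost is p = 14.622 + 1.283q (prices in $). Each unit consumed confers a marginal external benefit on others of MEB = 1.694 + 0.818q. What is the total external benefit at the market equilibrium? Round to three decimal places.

Market equilibrium (private): 14.622 + 1.283q = 68.056 - 2.723q → q_m = 13.3385.
Total external benefit = ∫₀^{q_m} (1.694 + 0.818q) dq = 1.694×13.3385 + ½×0.818×13.3385² = 95.3629.

$95.363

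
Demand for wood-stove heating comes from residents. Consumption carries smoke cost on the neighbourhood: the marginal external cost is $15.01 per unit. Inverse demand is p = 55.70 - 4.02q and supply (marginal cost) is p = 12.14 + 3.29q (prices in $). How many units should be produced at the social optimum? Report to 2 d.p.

q* = 3.91

Social marginal benefit = demand − MEC = 40.69 - 4.02q.
Set SMB = MC: 40.69 - 4.02q = 12.14 + 3.29q → q* = 3.9056.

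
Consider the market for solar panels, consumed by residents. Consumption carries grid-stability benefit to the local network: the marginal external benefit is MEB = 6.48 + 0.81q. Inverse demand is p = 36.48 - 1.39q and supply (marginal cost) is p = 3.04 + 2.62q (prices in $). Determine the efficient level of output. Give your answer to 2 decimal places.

Social marginal benefit = demand + MEB = 42.96 - 0.58q.
Set SMB = MC: 42.96 - 0.58q = 3.04 + 2.62q → q* = 12.4750.

q* = 12.48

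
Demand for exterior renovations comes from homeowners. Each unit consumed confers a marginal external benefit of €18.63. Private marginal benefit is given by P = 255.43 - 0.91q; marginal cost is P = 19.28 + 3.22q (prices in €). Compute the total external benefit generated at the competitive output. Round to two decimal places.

€1065.25

Market equilibrium (private): 19.28 + 3.22q = 255.43 - 0.91q → q_m = 57.1792.
Total external benefit = MEB × q_m = 18.63 × 57.1792 = 1065.2485.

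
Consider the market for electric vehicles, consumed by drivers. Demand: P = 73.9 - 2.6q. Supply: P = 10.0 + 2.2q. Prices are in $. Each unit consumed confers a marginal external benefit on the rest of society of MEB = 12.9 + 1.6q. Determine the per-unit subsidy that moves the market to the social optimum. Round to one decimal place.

subsidy = $51.3 per unit

Social marginal benefit = demand + MEB = 86.8 - q.
Set SMB = MC: 86.8 - q = 10.0 + 2.2q → q* = 24.0000.
The Pigouvian subsidy equals MEB at q*: 12.9 + 1.6×24.0000 = 51.3000.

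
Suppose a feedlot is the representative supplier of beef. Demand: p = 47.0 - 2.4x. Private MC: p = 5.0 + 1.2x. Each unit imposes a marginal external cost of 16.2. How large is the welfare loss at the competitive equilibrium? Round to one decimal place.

DWL = 36.5

Market equilibrium (private): 5.0 + 1.2x = 47.0 - 2.4x → x_m = 11.6667.
Social marginal cost = private MC + MEC = 21.2 + 1.2x.
Set SMC = demand: 21.2 + 1.2x = 47.0 - 2.4x → x* = 7.1667.
The welfare-loss triangle has base |x_m − x*| and height MEC(x_m) (the vertical gap between SMC and demand is zero at x* and MEC at x_m).
DWL = ½ × 4.5000 × 16.2000 = 36.4500.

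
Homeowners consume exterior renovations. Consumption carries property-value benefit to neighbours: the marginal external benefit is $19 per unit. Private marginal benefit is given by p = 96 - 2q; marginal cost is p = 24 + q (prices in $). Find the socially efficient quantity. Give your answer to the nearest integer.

Social marginal benefit = demand + MEB = 115 - 2q.
Set SMB = MC: 115 - 2q = 24 + q → q* = 30.3333.

q* = 30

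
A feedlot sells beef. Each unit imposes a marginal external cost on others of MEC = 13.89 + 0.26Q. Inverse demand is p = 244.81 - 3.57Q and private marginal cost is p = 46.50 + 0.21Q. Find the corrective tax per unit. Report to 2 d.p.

Social marginal cost = private MC + MEC = 60.39 + 0.47Q.
Set SMC = demand: 60.39 + 0.47Q = 244.81 - 3.57Q → Q* = 45.6485.
The Pigouvian tax equals MEC at Q*: 13.89 + 0.26×45.6485 = 25.7586.

tax = 25.76 per unit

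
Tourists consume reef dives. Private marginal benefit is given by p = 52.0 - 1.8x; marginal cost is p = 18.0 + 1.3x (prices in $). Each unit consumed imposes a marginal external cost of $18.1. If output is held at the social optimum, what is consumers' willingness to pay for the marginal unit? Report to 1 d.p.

Social marginal benefit = demand − MEC = 33.9 - 1.8x.
Set SMB = MC: 33.9 - 1.8x = 18.0 + 1.3x → x* = 5.1290.
Consumer price on the demand curve at x*: 52.0 − 1.8×5.1290 = 42.7678.

P = $42.8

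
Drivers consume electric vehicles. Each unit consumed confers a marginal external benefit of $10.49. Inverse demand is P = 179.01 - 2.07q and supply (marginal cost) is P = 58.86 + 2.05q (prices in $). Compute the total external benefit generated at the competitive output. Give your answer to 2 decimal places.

Market equilibrium (private): 58.86 + 2.05q = 179.01 - 2.07q → q_m = 29.1626.
Total external benefit = MEB × q_m = 10.49 × 29.1626 = 305.9157.

$305.92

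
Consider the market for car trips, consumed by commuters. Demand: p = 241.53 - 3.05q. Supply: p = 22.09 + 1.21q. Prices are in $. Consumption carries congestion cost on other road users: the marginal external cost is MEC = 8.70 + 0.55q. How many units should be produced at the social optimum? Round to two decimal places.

Social marginal benefit = demand − MEC = 232.83 - 3.60q.
Set SMB = MC: 232.83 - 3.60q = 22.09 + 1.21q → q* = 43.8129.

q* = 43.81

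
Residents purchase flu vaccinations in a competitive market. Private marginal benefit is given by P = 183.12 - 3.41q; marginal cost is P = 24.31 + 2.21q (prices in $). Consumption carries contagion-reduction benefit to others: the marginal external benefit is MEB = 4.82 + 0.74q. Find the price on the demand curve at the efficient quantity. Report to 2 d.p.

P = $68.78

Social marginal benefit = demand + MEB = 187.94 - 2.67q.
Set SMB = MC: 187.94 - 2.67q = 24.31 + 2.21q → q* = 33.5307.
Consumer price on the demand curve at q*: 183.12 − 3.41×33.5307 = 68.7803.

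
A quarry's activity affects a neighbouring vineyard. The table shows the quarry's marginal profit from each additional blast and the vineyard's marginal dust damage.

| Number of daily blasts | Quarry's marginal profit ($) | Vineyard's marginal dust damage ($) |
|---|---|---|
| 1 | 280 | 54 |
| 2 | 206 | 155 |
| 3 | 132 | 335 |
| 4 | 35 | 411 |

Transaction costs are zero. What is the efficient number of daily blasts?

2

Bargaining reaches the level where marginal profit last exceeds marginal dust damage.
That holds through level 2 (206 ≥ 155) but not at 3 (132 < 335).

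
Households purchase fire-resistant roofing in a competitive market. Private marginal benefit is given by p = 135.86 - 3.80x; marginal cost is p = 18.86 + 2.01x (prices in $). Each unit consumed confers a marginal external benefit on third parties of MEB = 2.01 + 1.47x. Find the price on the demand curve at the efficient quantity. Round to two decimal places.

P = $31.66

Social marginal benefit = demand + MEB = 137.87 - 2.33x.
Set SMB = MC: 137.87 - 2.33x = 18.86 + 2.01x → x* = 27.4217.
Consumer price on the demand curve at x*: 135.86 − 3.80×27.4217 = 31.6575.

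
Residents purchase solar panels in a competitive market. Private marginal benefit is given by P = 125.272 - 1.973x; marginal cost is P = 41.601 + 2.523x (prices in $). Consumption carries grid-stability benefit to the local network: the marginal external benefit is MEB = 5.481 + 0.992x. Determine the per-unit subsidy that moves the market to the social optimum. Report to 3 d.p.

subsidy = $30.720 per unit

Social marginal benefit = demand + MEB = 130.753 - 0.981x.
Set SMB = MC: 130.753 - 0.981x = 41.601 + 2.523x → x* = 25.4429.
The Pigouvian subsidy equals MEB at x*: 5.481 + 0.992×25.4429 = 30.7204.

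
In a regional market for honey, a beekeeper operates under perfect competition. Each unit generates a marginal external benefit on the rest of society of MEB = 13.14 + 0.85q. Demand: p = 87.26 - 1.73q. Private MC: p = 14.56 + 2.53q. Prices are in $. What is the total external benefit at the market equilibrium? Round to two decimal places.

$348.02

Market equilibrium (private): 14.56 + 2.53q = 87.26 - 1.73q → q_m = 17.0657.
Total external benefit = ∫₀^{q_m} (13.14 + 0.85q) dq = 13.14×17.0657 + ½×0.85×17.0657² = 348.0195.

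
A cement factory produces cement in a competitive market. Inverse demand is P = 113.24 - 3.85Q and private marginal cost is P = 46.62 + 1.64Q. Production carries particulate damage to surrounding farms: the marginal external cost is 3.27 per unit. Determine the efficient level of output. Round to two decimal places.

Social marginal cost = private MC + MEC = 49.89 + 1.64Q.
Set SMC = demand: 49.89 + 1.64Q = 113.24 - 3.85Q → Q* = 11.5392.

Q* = 11.54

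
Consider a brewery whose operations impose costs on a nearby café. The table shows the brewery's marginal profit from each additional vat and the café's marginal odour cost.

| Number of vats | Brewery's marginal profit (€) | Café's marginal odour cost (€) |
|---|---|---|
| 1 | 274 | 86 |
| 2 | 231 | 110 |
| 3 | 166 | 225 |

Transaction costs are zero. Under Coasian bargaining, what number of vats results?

2

Bargaining reaches the level where marginal profit last exceeds marginal odour cost.
That holds through level 2 (231 ≥ 110) but not at 3 (166 < 225).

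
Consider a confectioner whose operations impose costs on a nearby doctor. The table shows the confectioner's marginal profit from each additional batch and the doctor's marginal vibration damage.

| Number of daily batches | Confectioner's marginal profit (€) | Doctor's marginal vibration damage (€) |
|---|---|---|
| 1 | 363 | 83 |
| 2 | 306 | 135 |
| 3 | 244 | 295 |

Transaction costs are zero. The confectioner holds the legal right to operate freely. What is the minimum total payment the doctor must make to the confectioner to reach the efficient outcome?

€244

Left alone the confectioner would choose level 3 (marginal profit stays positive).
Efficient level: k* = 2 (marginal profit ≥ marginal vibration damage through 2).
The doctor must at least cover the confectioner's forgone profit from cutting 3→2: 244 = 244.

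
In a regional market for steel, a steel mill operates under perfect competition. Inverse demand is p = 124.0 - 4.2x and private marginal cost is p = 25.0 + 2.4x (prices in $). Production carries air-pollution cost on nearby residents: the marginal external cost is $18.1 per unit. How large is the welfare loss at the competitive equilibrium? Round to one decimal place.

Market equilibrium (private): 25.0 + 2.4x = 124.0 - 4.2x → x_m = 15.0000.
Social marginal cost = private MC + MEC = 43.1 + 2.4x.
Set SMC = demand: 43.1 + 2.4x = 124.0 - 4.2x → x* = 12.2576.
The welfare-loss triangle has base |x_m − x*| and height MEC(x_m) (the vertical gap between SMC and demand is zero at x* and MEC at x_m).
DWL = ½ × 2.7424 × 18.1000 = 24.8187.

DWL = $24.8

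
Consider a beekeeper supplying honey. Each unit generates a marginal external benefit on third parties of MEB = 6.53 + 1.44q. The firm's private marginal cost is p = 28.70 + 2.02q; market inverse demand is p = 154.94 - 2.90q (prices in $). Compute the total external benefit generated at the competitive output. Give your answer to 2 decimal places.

$641.57

Market equilibrium (private): 28.70 + 2.02q = 154.94 - 2.90q → q_m = 25.6585.
Total external benefit = ∫₀^{q_m} (6.53 + 1.44q) dq = 6.53×25.6585 + ½×1.44×25.6585² = 641.5682.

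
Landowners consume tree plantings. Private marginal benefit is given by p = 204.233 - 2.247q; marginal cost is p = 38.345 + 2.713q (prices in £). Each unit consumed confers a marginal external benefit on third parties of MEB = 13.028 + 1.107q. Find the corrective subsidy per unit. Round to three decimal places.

Social marginal benefit = demand + MEB = 217.261 - 1.140q.
Set SMB = MC: 217.261 - 1.140q = 38.345 + 2.713q → q* = 46.4355.
The Pigouvian subsidy equals MEB at q*: 13.028 + 1.107×46.4355 = 64.4321.

subsidy = £64.432 per unit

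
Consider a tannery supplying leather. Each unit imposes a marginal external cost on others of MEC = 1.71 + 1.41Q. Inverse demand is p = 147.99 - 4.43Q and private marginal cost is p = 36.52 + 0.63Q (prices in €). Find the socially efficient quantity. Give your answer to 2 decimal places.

Social marginal cost = private MC + MEC = 38.23 + 2.04Q.
Set SMC = demand: 38.23 + 2.04Q = 147.99 - 4.43Q → Q* = 16.9645.

Q* = 16.96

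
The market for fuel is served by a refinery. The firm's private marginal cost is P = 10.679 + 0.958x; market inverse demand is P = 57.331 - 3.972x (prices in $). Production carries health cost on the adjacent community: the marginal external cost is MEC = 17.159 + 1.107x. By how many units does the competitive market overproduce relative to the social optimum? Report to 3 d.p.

4.578 units

Market equilibrium (private): 10.679 + 0.958x = 57.331 - 3.972x → x_m = 9.4629.
Social marginal cost = private MC + MEC = 27.838 + 2.065x.
Set SMC = demand: 27.838 + 2.065x = 57.331 - 3.972x → x* = 4.8854.
Gap = |9.4629 − 4.8854| = 4.5775.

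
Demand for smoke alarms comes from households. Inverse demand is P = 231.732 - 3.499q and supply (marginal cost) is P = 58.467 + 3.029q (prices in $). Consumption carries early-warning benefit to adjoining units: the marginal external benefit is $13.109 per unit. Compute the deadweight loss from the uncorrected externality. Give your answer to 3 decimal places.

DWL = $13.162

Market equilibrium (private): 58.467 + 3.029q = 231.732 - 3.499q → q_m = 26.5418.
Social marginal benefit = demand + MEB = 244.841 - 3.499q.
Set SMB = MC: 244.841 - 3.499q = 58.467 + 3.029q → q* = 28.5499.
Height of the DWL triangle at q_m is SMB(q_m) − MC(q_m) = MEB(q_m) = 13.1090.
DWL = ½ × 2.0081 × 13.1090 = 13.1621.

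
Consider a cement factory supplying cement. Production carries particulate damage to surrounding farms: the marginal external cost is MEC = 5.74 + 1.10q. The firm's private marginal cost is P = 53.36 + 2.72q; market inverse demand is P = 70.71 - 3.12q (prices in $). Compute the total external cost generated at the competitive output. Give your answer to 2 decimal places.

$21.91

Market equilibrium (private): 53.36 + 2.72q = 70.71 - 3.12q → q_m = 2.9709.
Total external cost = ∫₀^{q_m} (5.74 + 1.10q) dq = 5.74×2.9709 + ½×1.10×2.9709² = 21.9074.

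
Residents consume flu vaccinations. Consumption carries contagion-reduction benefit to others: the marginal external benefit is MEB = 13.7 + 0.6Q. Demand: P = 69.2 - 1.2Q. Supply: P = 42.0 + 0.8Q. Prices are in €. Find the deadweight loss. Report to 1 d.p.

DWL = €170.7

Market equilibrium (private): 42.0 + 0.8Q = 69.2 - 1.2Q → Q_m = 13.6000.
Social marginal benefit = demand + MEB = 82.9 - 0.6Q.
Set SMB = MC: 82.9 - 0.6Q = 42.0 + 0.8Q → Q* = 29.2143.
Height of the DWL triangle at Q_m is SMB(Q_m) − MC(Q_m) = MEB(Q_m) = 21.8600.
DWL = ½ × 15.6143 × 21.8600 = 170.6643.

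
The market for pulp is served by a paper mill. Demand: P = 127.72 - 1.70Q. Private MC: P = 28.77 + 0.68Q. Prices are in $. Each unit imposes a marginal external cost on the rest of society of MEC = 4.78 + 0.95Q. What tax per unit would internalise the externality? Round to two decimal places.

Social marginal cost = private MC + MEC = 33.55 + 1.63Q.
Set SMC = demand: 33.55 + 1.63Q = 127.72 - 1.70Q → Q* = 28.2793.
The Pigouvian tax equals MEC at Q*: 4.78 + 0.95×28.2793 = 31.6453.

tax = $31.65 per unit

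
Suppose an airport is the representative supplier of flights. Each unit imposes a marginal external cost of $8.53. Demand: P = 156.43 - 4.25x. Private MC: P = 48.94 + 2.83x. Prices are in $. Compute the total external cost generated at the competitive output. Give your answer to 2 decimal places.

$129.50

Market equilibrium (private): 48.94 + 2.83x = 156.43 - 4.25x → x_m = 15.1822.
Total external cost = MEC × x_m = 8.53 × 15.1822 = 129.5042.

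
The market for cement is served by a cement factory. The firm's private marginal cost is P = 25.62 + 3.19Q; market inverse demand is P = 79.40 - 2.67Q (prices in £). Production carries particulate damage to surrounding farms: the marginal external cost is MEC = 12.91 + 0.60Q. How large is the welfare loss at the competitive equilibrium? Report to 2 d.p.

DWL = £26.25

Market equilibrium (private): 25.62 + 3.19Q = 79.40 - 2.67Q → Q_m = 9.1775.
Social marginal cost = private MC + MEC = 38.53 + 3.79Q.
Set SMC = demand: 38.53 + 3.79Q = 79.40 - 2.67Q → Q* = 6.3266.
The welfare-loss triangle has base |Q_m − Q*| and height MEC(Q_m) (the vertical gap between SMC and demand is zero at Q* and MEC at Q_m).
DWL = ½ × 2.8509 × 18.4165 = 26.2518.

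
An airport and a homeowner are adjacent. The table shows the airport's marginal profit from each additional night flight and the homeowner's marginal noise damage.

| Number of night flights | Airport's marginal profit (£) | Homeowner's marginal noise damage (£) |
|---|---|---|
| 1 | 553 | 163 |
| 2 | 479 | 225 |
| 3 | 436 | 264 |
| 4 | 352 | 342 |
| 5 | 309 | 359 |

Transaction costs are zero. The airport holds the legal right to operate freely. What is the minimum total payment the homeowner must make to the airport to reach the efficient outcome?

Left alone the airport would choose level 5 (marginal profit stays positive).
Efficient level: k* = 4 (marginal profit ≥ marginal noise damage through 4).
The homeowner must at least cover the airport's forgone profit from cutting 5→4: 309 = 309.

£309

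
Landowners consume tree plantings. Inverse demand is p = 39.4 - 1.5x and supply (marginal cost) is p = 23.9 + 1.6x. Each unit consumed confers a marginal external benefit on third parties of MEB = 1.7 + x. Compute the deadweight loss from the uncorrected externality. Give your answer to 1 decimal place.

Market equilibrium (private): 23.9 + 1.6x = 39.4 - 1.5x → x_m = 5.0000.
Social marginal benefit = demand + MEB = 41.1 - 0.5x.
Set SMB = MC: 41.1 - 0.5x = 23.9 + 1.6x → x* = 8.1905.
Height of the DWL triangle at x_m is SMB(x_m) − MC(x_m) = MEB(x_m) = 6.7000.
DWL = ½ × 3.1905 × 6.7000 = 10.6882.

DWL = 10.7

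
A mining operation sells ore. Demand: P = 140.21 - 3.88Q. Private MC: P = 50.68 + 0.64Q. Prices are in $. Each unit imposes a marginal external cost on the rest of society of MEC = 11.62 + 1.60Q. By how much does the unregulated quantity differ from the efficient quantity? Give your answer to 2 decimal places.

Market equilibrium (private): 50.68 + 0.64Q = 140.21 - 3.88Q → Q_m = 19.8075.
Social marginal cost = private MC + MEC = 62.30 + 2.24Q.
Set SMC = demand: 62.30 + 2.24Q = 140.21 - 3.88Q → Q* = 12.7304.
Gap = |19.8075 − 12.7304| = 7.0771.

7.08 units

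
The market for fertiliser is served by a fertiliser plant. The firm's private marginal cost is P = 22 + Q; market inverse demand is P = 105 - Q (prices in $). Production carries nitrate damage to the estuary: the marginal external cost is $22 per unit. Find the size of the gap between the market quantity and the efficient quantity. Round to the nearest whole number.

11 units

Market equilibrium (private): 22 + Q = 105 - Q → Q_m = 41.5000.
Social marginal cost = private MC + MEC = 44 + Q.
Set SMC = demand: 44 + Q = 105 - Q → Q* = 30.5000.
Gap = |41.5000 − 30.5000| = 11.0000.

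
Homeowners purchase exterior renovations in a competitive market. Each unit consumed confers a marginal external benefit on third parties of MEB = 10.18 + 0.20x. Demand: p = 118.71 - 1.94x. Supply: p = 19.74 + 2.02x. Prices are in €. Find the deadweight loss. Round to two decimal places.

DWL = €30.64

Market equilibrium (private): 19.74 + 2.02x = 118.71 - 1.94x → x_m = 24.9924.
Social marginal benefit = demand + MEB = 128.89 - 1.74x.
Set SMB = MC: 128.89 - 1.74x = 19.74 + 2.02x → x* = 29.0293.
Between x* and x_m the wedge SMB − MC runs linearly from 0 to MEB(x_m), so the loss is a triangle.
DWL = ½ × 4.0369 × 15.1785 = 30.6370.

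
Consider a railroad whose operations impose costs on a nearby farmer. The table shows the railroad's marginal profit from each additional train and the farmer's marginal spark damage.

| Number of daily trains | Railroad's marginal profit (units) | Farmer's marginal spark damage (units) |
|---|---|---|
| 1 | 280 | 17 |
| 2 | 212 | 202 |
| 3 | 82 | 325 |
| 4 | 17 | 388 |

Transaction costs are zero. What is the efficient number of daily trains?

2

Bargaining reaches the level where marginal profit last exceeds marginal spark damage.
That holds through level 2 (212 ≥ 202) but not at 3 (82 < 325).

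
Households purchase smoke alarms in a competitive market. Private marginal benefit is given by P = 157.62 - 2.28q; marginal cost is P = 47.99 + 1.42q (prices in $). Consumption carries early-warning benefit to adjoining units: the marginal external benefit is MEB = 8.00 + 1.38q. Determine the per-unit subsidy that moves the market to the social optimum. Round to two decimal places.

Social marginal benefit = demand + MEB = 165.62 - 0.90q.
Set SMB = MC: 165.62 - 0.90q = 47.99 + 1.42q → q* = 50.7026.
The Pigouvian subsidy equals MEB at q*: 8.00 + 1.38×50.7026 = 77.9696.

subsidy = $77.97 per unit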